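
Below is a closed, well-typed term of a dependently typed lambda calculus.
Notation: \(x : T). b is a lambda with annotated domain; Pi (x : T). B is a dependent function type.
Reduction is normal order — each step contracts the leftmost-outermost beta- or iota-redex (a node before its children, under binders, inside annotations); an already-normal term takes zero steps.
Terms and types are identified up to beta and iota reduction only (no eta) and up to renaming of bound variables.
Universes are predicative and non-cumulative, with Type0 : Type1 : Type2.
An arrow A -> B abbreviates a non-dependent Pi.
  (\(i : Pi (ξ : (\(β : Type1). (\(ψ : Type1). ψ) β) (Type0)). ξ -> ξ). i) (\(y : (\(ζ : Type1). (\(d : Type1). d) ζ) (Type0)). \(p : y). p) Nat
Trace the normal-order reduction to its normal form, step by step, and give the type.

normal-order reduction:
  (\(i : Pi (ξ : (\(β : Type1). (\(ψ : Type1). ψ) β) (Type0)). ξ -> ξ). i) (\(y : (\(ζ : Type1). (\(d : Type1). d) ζ) (Type0)). \(p : y). p) Nat
  ~> (\(i : (\(ξ : Type1). (\(β : Type1). β) ξ) (Type0)). \(ψ : i). ψ) Nat
  ~> \(i : Nat). i
the term's type:
  Nat -> Nat


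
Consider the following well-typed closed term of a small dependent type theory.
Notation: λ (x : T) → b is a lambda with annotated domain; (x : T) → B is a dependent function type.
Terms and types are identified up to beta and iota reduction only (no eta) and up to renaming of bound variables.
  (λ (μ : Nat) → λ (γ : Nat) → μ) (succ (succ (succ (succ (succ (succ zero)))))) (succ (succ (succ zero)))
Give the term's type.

type:
  Nat


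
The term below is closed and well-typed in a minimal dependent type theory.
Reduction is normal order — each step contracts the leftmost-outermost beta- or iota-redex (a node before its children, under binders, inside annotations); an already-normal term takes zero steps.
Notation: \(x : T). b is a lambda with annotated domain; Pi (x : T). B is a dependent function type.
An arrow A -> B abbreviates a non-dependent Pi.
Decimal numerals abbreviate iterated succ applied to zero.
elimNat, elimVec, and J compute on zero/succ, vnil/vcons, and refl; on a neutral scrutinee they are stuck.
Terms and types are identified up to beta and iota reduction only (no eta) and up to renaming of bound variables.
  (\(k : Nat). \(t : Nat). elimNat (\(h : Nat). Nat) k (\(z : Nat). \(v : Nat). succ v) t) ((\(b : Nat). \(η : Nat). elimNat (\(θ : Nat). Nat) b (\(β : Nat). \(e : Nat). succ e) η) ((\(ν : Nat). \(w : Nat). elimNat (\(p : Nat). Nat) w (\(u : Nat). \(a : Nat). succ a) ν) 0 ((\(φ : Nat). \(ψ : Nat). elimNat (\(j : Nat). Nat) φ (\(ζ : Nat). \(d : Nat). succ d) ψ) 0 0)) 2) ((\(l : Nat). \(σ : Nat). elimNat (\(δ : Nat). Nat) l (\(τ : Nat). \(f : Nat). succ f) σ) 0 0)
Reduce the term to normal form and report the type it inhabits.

normal form:
  2
type:
  Nat
observation: reduction starts at a beta-redex, and 21 normal-order steps reach the normal form.


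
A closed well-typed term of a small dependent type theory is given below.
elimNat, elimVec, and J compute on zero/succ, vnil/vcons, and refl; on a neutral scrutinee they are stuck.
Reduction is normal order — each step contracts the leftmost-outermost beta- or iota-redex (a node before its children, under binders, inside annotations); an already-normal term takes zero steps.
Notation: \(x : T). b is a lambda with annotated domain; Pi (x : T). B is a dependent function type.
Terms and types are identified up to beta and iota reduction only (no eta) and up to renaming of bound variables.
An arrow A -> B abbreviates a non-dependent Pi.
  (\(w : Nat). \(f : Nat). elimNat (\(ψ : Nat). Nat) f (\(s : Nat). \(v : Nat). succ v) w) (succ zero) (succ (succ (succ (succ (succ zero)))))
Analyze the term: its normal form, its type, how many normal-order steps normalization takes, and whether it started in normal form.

reduced normal form:
  succ (succ (succ (succ (succ (succ zero)))))
the term's type:
  Nat
steps to reach normal form (normal order): 6
term was already normal: no
first contracted redex: a beta-redex


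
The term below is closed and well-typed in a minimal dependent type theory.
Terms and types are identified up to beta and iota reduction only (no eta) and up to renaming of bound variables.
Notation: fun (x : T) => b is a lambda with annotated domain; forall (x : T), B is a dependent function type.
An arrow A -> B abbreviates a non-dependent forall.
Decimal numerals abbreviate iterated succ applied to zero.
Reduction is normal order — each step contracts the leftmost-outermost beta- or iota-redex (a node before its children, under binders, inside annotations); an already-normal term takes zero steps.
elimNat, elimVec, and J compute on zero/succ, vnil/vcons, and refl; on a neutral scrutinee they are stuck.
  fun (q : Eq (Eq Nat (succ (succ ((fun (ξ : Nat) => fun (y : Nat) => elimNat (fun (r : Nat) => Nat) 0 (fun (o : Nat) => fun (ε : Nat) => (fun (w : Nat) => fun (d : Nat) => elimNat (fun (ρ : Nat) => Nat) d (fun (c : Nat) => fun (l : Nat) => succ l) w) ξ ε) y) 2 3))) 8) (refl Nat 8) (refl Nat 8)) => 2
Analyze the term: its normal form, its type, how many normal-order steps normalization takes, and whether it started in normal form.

resulting normal form:
  fun (q : Eq (Eq Nat 8 8) (refl Nat 8) (refl Nat 8)) => 2
the term's type:
  Eq (Eq Nat 8 8) (refl Nat 8) (refl Nat 8) -> Nat
steps to reach normal form (normal order): 39
term was already normal: no
first contracted redex: a beta-redex


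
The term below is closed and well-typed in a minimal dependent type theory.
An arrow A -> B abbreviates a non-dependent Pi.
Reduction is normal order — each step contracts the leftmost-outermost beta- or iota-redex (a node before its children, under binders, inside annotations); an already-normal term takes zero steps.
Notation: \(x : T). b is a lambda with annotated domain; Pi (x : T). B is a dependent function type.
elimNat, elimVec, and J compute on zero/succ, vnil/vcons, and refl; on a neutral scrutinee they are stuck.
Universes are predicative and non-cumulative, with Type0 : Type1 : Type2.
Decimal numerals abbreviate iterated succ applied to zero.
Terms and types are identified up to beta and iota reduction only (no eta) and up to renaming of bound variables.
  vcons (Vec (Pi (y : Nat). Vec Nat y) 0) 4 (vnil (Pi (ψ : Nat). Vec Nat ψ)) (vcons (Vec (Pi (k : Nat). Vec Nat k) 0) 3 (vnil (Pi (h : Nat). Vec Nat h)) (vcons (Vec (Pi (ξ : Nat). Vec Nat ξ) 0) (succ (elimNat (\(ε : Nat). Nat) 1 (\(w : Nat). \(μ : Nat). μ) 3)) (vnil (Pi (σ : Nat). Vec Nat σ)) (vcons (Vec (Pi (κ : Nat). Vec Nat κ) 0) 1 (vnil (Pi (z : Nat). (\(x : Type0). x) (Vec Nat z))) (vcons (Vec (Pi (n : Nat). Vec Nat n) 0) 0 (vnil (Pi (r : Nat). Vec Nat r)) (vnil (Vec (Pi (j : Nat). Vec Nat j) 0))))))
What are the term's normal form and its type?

resulting normal form:
  vcons (Vec (Pi (y : Nat). Vec Nat y) 0) 4 (vnil (Pi (ψ : Nat). Vec Nat ψ)) (vcons (Vec (Pi (k : Nat). Vec Nat k) 0) 3 (vnil (Pi (h : Nat). Vec Nat h)) (vcons (Vec (Pi (ξ : Nat). Vec Nat ξ) 0) 2 (vnil (Pi (ε : Nat). Vec Nat ε)) (vcons (Vec (Pi (w : Nat). Vec Nat w) 0) 1 (vnil (Pi (μ : Nat). Vec Nat μ)) (vcons (Vec (Pi (σ : Nat). Vec Nat σ) 0) 0 (vnil (Pi (κ : Nat). Vec Nat κ)) (vnil (Vec (Pi (z : Nat). Vec Nat z) 0))))))
the term's type:
  Vec (Vec (Pi (y : Nat). Vec Nat y) 0) 5


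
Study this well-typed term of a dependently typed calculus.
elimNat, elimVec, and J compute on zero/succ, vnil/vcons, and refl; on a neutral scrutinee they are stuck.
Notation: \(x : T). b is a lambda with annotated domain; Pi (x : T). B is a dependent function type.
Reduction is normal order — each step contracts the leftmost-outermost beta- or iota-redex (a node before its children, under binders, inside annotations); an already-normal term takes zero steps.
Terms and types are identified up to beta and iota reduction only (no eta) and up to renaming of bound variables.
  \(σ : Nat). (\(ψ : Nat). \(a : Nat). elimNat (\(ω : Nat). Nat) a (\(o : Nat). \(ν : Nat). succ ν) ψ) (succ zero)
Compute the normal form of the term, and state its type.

resulting normal form:
  \(σ : Nat). \(ψ : Nat). succ ψ
inferred type:
  Pi (σ : Nat). Pi (ψ : Nat). Nat


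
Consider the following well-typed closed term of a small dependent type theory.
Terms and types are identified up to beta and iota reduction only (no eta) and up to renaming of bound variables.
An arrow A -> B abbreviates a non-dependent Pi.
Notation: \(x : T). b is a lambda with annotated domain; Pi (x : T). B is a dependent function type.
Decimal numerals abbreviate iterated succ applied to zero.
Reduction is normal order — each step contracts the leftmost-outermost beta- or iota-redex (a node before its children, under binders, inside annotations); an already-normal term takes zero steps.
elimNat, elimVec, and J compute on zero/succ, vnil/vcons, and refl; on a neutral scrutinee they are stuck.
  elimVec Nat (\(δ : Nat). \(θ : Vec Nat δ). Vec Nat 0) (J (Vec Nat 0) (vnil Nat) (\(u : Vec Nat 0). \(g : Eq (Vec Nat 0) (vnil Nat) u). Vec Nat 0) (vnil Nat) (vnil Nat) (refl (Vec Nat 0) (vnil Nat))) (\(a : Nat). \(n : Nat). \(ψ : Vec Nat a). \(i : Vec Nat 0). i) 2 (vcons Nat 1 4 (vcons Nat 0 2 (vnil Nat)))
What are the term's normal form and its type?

reduced normal form:
  vnil Nat
the term's type:
  Vec Nat 0
observation: 12 normal-order steps separate the term from its normal form.


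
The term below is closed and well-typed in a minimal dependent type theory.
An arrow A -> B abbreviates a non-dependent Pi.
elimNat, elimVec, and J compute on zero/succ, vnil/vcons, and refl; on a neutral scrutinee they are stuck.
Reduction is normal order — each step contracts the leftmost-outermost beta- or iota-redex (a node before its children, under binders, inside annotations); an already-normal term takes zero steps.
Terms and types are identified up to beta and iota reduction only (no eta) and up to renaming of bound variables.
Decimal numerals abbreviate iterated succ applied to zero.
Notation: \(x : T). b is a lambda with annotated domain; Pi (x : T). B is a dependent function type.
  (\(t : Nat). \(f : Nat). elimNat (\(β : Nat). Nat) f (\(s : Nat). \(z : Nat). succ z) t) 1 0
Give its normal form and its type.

reduced normal form:
  1
inferred type:
  Nat


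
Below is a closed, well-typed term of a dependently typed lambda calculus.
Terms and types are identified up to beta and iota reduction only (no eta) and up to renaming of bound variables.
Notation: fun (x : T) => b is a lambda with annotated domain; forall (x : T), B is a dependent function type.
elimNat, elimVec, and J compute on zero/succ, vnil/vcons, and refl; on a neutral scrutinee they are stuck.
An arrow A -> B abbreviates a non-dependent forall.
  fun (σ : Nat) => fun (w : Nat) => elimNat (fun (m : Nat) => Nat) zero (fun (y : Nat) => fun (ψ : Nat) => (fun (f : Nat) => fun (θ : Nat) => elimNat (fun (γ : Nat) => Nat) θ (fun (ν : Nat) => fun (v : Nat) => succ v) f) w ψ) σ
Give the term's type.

type:
  Nat -> Nat -> Nat


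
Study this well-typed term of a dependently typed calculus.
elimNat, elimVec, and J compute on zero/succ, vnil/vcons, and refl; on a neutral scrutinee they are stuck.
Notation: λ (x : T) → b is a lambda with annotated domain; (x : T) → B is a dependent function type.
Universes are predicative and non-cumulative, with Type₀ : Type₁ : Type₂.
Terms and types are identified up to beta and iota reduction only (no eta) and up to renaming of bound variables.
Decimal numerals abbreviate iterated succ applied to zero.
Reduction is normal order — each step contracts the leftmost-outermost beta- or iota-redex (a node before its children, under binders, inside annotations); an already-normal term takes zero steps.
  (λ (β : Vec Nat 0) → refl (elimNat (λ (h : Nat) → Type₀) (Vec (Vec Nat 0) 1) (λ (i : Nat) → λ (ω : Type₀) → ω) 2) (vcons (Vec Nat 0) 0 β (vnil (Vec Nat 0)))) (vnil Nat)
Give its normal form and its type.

normal form:
  refl (Vec (Vec Nat 0) 1) (vcons (Vec Nat 0) 0 (vnil Nat) (vnil (Vec Nat 0)))
type:
  Eq (Vec (Vec Nat 0) 1) (vcons (Vec Nat 0) 0 (vnil Nat) (vnil (Vec Nat 0))) (vcons (Vec Nat 0) 0 (vnil Nat) (vnil (Vec Nat 0)))
observation: the term reaches its normal form after 8 normal-order steps.


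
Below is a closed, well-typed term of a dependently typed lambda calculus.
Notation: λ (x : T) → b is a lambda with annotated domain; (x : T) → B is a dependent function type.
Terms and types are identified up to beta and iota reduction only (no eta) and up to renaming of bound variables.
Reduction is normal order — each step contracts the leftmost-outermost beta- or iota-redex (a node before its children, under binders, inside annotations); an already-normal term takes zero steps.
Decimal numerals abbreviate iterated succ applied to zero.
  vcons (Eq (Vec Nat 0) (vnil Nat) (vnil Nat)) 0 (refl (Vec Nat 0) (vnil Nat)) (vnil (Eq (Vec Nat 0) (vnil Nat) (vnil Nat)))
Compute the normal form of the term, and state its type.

reduced normal form:
  vcons (Eq (Vec Nat 0) (vnil Nat) (vnil Nat)) 0 (refl (Vec Nat 0) (vnil Nat)) (vnil (Eq (Vec Nat 0) (vnil Nat) (vnil Nat)))
inferred type:
  Vec (Eq (Vec Nat 0) (vnil Nat) (vnil Nat)) 1
observation: no redex remains anywhere in the term; it is its own normal form.


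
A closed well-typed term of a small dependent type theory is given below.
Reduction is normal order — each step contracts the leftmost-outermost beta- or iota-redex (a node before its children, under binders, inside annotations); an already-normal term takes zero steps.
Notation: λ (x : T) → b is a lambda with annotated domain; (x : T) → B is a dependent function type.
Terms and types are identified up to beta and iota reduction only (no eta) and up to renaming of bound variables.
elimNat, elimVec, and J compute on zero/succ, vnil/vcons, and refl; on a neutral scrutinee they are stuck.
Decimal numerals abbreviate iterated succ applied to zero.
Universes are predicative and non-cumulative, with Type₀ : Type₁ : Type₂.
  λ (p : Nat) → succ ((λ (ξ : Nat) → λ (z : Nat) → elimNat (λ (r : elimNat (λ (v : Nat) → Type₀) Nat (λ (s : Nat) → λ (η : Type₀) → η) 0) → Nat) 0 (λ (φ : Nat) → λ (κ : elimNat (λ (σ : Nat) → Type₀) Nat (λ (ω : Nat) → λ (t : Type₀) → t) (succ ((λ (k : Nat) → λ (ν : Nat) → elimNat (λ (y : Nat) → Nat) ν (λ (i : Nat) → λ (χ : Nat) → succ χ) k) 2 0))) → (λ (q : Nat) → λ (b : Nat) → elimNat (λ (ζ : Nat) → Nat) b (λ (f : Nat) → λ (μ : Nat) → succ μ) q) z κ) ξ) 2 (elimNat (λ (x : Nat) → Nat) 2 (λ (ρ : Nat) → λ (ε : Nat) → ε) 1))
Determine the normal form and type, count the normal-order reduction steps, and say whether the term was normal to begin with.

reduced normal form:
  λ (p : Nat) → 5
type:
  (p : Nat) → Nat
reduction steps (normal order): 35
already normal: no
first redex: a beta-redex


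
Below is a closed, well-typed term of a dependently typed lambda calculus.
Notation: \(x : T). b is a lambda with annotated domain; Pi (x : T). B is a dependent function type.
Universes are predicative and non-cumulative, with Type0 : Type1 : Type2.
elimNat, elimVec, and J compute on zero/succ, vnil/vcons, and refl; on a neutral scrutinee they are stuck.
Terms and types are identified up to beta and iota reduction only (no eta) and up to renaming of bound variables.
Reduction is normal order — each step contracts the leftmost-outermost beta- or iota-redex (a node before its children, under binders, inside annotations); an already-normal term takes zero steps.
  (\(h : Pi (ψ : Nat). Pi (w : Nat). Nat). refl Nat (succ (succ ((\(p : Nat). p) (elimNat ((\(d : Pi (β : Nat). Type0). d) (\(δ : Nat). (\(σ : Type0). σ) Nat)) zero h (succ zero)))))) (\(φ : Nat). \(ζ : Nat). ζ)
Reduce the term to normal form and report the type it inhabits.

resulting normal form:
  refl Nat (succ (succ zero))
type:
  Eq Nat (succ (succ zero)) (succ (succ zero))


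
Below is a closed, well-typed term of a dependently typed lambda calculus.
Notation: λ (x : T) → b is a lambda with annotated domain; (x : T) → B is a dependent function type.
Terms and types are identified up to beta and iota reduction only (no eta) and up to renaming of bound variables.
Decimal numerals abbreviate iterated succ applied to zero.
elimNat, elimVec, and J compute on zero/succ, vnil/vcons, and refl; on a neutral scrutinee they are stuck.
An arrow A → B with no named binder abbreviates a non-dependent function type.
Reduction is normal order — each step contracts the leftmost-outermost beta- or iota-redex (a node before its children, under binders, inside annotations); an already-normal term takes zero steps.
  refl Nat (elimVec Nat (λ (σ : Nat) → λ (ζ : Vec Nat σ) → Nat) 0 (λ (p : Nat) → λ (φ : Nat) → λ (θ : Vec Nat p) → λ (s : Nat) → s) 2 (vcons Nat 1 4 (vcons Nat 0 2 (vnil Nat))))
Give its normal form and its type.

normal form:
  refl Nat 0
the term's type:
  Eq Nat 0 0
observation: 11 normal-order steps separate the term from its normal form.


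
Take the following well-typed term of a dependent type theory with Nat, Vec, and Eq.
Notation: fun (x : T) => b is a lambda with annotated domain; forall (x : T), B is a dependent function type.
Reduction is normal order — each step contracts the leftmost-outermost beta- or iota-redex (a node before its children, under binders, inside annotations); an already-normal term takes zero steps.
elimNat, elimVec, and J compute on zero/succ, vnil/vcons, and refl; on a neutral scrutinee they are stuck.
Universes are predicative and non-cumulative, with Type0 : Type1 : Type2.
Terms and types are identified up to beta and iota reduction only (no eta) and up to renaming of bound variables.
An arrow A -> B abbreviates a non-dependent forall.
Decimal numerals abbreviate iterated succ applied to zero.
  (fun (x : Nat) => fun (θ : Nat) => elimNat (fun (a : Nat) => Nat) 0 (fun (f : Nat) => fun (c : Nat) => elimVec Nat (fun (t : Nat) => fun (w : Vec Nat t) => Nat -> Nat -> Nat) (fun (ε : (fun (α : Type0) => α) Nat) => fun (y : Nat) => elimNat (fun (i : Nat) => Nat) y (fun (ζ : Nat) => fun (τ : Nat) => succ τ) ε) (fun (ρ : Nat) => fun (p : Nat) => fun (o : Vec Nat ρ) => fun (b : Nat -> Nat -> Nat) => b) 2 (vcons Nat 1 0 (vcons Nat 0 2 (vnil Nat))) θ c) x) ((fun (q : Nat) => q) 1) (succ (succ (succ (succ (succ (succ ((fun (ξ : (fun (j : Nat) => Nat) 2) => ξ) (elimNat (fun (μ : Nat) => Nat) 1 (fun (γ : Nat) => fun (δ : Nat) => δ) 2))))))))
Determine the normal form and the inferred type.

resulting normal form:
  7
inferred type:
  Nat


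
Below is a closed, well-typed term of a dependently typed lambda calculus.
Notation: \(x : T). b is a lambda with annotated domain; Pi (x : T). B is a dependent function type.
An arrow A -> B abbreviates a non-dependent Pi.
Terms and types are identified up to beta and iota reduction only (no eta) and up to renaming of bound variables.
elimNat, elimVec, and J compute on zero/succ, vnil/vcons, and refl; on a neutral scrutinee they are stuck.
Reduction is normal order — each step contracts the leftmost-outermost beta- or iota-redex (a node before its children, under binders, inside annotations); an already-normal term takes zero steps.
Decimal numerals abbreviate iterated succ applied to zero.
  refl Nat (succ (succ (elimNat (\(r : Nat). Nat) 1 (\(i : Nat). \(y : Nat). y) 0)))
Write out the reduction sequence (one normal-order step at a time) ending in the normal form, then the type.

normal-order reduction:
  refl Nat (succ (succ (elimNat (\(r : Nat). Nat) 1 (\(i : Nat). \(y : Nat). y) 0)))
  ~> refl Nat 3
the term's type:
  Eq Nat 3 3


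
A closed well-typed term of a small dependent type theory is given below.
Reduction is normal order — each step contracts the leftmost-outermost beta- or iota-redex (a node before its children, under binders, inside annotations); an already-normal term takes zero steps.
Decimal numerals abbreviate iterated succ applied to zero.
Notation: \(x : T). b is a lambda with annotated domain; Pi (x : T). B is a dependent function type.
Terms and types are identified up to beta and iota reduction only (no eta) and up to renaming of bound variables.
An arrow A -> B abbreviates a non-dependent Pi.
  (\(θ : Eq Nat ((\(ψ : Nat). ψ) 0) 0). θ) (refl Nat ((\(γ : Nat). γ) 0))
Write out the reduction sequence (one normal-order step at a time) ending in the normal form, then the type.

reduction (normal order):
  (\(θ : Eq Nat ((\(ψ : Nat). ψ) 0) 0). θ) (refl Nat ((\(γ : Nat). γ) 0))
  ~> refl Nat ((\(θ : Nat). θ) 0)
  ~> refl Nat 0
the term's type:
  Eq Nat 0 0


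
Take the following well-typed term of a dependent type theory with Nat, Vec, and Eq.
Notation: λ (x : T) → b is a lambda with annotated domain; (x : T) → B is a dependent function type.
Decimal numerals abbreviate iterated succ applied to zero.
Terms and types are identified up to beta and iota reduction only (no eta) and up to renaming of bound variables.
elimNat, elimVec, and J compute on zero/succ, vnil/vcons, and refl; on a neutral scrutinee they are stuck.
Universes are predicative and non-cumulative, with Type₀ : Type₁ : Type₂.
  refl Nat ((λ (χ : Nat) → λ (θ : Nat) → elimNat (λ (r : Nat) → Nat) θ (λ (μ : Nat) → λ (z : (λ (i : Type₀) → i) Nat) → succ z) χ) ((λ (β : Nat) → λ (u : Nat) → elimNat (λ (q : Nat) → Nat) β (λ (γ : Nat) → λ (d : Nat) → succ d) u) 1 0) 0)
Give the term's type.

inferred type:
  Eq Nat 1 1


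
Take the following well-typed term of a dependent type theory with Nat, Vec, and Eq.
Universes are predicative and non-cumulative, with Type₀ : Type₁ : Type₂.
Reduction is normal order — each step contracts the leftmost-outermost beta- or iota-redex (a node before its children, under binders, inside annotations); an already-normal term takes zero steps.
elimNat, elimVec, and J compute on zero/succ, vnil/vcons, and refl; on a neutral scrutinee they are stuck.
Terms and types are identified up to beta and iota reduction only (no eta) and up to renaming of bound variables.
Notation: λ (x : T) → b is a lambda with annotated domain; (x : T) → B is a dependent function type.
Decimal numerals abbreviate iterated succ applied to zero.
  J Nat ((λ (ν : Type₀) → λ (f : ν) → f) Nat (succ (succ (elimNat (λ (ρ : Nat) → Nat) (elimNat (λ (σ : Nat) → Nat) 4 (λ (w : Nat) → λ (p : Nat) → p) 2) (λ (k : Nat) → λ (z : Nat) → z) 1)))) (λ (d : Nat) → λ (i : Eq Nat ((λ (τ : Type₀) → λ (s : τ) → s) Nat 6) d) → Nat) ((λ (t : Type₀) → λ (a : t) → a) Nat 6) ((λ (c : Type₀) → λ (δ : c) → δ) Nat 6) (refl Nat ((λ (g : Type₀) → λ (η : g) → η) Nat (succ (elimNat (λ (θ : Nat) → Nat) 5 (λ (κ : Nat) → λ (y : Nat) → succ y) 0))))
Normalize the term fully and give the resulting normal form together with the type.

reduced normal form:
  6
inferred type:
  Nat
observation: 3 normal-order steps normalize the term, beginning with a J iota-redex.


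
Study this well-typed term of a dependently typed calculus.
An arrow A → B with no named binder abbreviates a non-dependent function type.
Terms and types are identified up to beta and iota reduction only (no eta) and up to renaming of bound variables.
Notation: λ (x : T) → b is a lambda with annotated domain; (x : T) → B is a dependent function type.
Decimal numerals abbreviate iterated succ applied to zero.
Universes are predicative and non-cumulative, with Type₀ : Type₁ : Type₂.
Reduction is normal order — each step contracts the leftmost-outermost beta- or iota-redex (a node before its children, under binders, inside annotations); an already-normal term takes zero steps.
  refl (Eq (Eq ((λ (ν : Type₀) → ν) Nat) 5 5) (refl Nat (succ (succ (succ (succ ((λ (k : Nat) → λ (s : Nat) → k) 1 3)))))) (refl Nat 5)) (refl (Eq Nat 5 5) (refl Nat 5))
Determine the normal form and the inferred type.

normal form:
  refl (Eq (Eq Nat 5 5) (refl Nat 5) (refl Nat 5)) (refl (Eq Nat 5 5) (refl Nat 5))
the term's type:
  Eq (Eq (Eq Nat 5 5) (refl Nat 5) (refl Nat 5)) (refl (Eq Nat 5 5) (refl Nat 5)) (refl (Eq Nat 5 5) (refl Nat 5))
observation: reduction starts at a beta-redex, and 3 normal-order steps reach the normal form.


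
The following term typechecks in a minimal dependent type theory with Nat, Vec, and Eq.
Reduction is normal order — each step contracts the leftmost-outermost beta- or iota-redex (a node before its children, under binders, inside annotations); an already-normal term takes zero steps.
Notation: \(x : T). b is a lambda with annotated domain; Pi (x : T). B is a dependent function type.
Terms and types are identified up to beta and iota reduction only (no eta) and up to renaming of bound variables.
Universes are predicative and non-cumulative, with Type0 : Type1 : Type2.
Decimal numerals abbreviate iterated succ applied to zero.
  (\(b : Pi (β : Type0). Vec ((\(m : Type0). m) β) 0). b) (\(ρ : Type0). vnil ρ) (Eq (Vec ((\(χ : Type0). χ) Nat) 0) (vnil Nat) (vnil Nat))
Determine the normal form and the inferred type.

reduced normal form:
  vnil (Eq (Vec Nat 0) (vnil Nat) (vnil Nat))
type:
  Vec (Eq (Vec Nat 0) (vnil Nat) (vnil Nat)) 0


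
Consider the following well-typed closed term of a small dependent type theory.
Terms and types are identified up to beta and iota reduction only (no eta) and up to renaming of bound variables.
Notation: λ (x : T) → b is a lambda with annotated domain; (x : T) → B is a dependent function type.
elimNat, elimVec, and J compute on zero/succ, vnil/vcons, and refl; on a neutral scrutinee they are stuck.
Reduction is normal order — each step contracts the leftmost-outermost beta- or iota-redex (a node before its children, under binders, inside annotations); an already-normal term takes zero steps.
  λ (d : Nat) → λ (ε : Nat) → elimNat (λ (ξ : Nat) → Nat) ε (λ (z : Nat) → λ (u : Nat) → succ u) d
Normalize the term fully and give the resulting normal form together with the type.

normal form:
  λ (d : Nat) → λ (ε : Nat) → elimNat (λ (ξ : Nat) → Nat) ε (λ (z : Nat) → λ (u : Nat) → succ u) d
the term's type:
  (d : Nat) → (ε : Nat) → Nat
observation: the term is already in normal form.


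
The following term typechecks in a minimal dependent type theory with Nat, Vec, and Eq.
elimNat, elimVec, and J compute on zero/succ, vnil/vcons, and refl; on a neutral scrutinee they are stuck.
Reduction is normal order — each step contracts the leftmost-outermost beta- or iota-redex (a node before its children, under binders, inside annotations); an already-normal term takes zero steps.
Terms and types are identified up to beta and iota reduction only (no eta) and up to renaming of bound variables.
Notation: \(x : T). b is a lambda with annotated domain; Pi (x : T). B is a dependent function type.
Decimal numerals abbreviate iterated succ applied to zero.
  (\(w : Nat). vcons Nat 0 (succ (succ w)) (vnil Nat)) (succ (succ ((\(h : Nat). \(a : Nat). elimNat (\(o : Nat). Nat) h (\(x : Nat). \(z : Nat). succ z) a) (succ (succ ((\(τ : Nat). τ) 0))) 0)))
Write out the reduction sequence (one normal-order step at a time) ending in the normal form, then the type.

normal-order reduction:
  (\(w : Nat). vcons Nat 0 (succ (succ w)) (vnil Nat)) (succ (succ ((\(h : Nat). \(a : Nat). elimNat (\(o : Nat). Nat) h (\(x : Nat). \(z : Nat). succ z) a) (succ (succ ((\(τ : Nat). τ) 0))) 0)))
  ~> vcons Nat 0 (succ (succ (succ (succ ((\(w : Nat). \(h : Nat). elimNat (\(a : Nat). Nat) w (\(o : Nat). \(x : Nat). succ x) h) (succ (succ ((\(z : Nat). z) 0))) 0))))) (vnil Nat)
  ~> vcons Nat 0 (succ (succ (succ (succ ((\(w : Nat). elimNat (\(h : Nat). Nat) (succ (succ ((\(a : Nat). a) 0))) (\(o : Nat). \(x : Nat). succ x) w) 0))))) (vnil Nat)
  ~> vcons Nat 0 (succ (succ (succ (succ (elimNat (\(w : Nat). Nat) (succ (succ ((\(h : Nat). h) 0))) (\(a : Nat). \(o : Nat). succ o) 0))))) (vnil Nat)
  ~> vcons Nat 0 (succ (succ (succ (succ (succ (succ ((\(w : Nat). w) 0))))))) (vnil Nat)
  ~> vcons Nat 0 6 (vnil Nat)
the term's type:
  Vec Nat 1


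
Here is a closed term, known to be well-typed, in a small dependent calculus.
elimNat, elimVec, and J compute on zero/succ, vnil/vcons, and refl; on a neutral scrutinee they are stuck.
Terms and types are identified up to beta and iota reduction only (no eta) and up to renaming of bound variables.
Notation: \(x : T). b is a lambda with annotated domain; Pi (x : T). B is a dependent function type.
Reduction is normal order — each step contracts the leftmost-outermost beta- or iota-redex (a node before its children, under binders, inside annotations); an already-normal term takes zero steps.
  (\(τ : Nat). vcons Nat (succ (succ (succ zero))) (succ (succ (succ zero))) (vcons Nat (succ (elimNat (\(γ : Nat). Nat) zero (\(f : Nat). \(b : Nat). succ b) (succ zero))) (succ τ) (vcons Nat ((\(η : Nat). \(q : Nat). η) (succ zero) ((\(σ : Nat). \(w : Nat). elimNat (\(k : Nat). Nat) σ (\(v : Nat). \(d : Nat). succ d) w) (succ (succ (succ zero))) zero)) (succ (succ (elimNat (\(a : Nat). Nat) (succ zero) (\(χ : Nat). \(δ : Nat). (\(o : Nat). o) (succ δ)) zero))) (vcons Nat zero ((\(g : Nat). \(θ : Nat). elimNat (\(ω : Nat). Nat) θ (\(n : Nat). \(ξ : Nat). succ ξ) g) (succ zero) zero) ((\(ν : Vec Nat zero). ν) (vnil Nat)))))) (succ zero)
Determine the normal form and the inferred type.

normal form:
  vcons Nat (succ (succ (succ zero))) (succ (succ (succ zero))) (vcons Nat (succ (succ zero)) (succ (succ zero)) (vcons Nat (succ zero) (succ (succ (succ zero))) (vcons Nat zero (succ zero) (vnil Nat))))
inferred type:
  Vec Nat (succ (succ (succ (succ zero))))
observation: the leftmost-outermost redex is a beta-redex, and normalization takes 15 steps.


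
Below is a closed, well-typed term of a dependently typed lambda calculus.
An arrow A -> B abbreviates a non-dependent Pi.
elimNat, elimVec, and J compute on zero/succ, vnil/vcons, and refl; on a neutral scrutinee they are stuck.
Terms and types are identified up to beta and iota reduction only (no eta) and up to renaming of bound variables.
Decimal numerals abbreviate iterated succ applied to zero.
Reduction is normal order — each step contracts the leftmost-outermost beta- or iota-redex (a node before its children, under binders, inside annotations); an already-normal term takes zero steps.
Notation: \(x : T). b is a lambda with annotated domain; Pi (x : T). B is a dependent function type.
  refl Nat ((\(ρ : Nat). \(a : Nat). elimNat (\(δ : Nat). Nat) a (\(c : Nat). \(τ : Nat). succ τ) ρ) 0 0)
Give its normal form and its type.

reduced normal form:
  refl Nat 0
the term's type:
  Eq Nat 0 0
observation: the term reaches its normal form after 3 normal-order steps.


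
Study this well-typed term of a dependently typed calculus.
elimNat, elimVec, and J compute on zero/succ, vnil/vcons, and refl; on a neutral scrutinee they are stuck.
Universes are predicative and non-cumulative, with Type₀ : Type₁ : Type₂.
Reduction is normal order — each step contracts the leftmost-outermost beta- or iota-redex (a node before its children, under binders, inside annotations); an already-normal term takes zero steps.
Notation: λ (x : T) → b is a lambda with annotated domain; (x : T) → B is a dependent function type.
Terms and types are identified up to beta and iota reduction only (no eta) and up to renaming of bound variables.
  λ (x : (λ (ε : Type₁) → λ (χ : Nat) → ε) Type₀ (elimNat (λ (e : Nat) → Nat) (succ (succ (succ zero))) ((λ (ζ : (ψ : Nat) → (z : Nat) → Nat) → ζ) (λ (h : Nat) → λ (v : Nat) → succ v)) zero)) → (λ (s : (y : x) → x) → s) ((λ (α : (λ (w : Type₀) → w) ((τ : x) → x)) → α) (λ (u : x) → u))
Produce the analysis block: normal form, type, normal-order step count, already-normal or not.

resulting normal form:
  λ (x : Type₀) → λ (ε : x) → ε
inferred type:
  (x : Type₀) → (ε : x) → x
reduction steps (normal order): 4
term was already normal: no
first redex: a beta-redex


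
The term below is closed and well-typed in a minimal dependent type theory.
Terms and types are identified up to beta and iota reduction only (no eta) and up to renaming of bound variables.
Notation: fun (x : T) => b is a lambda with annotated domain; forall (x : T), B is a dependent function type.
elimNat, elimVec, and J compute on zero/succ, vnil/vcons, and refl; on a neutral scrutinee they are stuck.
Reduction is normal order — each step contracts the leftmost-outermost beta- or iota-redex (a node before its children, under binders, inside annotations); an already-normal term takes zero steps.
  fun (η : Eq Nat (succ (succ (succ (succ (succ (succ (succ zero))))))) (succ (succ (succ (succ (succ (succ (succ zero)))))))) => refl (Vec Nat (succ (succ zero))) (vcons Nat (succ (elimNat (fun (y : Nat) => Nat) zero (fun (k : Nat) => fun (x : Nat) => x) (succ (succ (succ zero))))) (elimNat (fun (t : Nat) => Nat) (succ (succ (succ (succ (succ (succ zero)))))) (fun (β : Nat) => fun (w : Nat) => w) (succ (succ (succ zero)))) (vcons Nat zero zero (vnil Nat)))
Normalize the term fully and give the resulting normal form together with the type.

resulting normal form:
  fun (η : Eq Nat (succ (succ (succ (succ (succ (succ (succ zero))))))) (succ (succ (succ (succ (succ (succ (succ zero)))))))) => refl (Vec Nat (succ (succ zero))) (vcons Nat (succ zero) (succ (succ (succ (succ (succ (succ zero)))))) (vcons Nat zero zero (vnil Nat)))
type:
  forall (η : Eq Nat (succ (succ (succ (succ (succ (succ (succ zero))))))) (succ (succ (succ (succ (succ (succ (succ zero)))))))), Eq (Vec Nat (succ (succ zero))) (vcons Nat (succ zero) (succ (succ (succ (succ (succ (succ zero)))))) (vcons Nat zero zero (vnil Nat))) (vcons Nat (succ zero) (succ (succ (succ (succ (succ (succ zero)))))) (vcons Nat zero zero (vnil Nat)))
observation: reduction starts at an elimNat iota-redex, and 20 normal-order steps reach the normal form.


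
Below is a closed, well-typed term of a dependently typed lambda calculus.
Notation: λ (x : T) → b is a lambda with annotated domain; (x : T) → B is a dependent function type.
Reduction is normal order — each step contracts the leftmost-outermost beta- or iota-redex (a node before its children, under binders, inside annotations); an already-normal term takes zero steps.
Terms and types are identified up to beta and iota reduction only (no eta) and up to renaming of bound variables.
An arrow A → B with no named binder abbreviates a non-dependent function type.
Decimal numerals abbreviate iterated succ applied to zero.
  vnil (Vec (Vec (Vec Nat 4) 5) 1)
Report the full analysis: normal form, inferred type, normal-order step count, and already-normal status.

reduced normal form:
  vnil (Vec (Vec (Vec Nat 4) 5) 1)
the term's type:
  Vec (Vec (Vec (Vec Nat 4) 5) 1) 0
reduction steps (normal order): 0
already normal: yes


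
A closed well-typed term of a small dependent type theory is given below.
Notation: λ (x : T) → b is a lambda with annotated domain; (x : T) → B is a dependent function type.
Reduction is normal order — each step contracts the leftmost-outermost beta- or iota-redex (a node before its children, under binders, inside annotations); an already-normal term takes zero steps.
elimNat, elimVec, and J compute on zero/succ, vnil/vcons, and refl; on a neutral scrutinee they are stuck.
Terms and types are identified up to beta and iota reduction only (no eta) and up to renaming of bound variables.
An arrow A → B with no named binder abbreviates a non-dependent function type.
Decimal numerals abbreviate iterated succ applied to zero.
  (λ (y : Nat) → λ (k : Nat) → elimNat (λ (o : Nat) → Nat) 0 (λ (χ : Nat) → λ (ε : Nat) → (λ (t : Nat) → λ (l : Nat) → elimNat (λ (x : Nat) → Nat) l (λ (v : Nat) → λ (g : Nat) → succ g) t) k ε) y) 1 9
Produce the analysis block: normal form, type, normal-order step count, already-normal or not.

normal form:
  9
type:
  Nat
reduction steps (normal order): 36
already normal: no
first contracted redex: a beta-redex


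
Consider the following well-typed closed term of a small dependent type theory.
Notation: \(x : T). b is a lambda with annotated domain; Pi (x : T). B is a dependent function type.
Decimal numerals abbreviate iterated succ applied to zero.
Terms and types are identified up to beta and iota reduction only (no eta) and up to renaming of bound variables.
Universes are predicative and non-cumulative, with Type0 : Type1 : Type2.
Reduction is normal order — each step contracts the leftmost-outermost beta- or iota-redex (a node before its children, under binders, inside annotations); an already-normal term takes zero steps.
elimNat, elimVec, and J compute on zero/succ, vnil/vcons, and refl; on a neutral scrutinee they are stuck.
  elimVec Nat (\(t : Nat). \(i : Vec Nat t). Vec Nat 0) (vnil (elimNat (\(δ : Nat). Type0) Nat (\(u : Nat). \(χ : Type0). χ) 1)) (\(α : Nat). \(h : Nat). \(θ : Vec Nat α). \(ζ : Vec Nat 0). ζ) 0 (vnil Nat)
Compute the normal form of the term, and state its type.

resulting normal form:
  vnil Nat
type:
  Vec Nat 0
observation: normalization takes exactly 5 steps under the normal-order strategy.


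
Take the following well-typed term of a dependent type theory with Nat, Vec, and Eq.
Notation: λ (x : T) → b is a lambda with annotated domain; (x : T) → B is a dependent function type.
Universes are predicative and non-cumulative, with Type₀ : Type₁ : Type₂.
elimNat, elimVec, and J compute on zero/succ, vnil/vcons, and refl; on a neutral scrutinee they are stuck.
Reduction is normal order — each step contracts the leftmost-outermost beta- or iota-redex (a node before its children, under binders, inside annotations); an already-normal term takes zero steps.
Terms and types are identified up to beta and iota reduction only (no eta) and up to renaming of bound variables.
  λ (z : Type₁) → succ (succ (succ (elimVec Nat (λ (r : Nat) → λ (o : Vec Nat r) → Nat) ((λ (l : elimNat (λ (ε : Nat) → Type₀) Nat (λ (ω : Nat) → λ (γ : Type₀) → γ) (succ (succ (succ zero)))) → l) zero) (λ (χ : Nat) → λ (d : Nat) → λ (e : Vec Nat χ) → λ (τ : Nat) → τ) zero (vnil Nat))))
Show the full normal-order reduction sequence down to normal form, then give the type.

normal-order reduction sequence:
  λ (z : Type₁) → succ (succ (succ (elimVec Nat (λ (r : Nat) → λ (o : Vec Nat r) → Nat) ((λ (l : elimNat (λ (ε : Nat) → Type₀) Nat (λ (ω : Nat) → λ (γ : Type₀) → γ) (succ (succ (succ zero)))) → l) zero) (λ (χ : Nat) → λ (d : Nat) → λ (e : Vec Nat χ) → λ (τ : Nat) → τ) zero (vnil Nat))))
  ~> λ (z : Type₁) → succ (succ (succ ((λ (r : elimNat (λ (o : Nat) → Type₀) Nat (λ (l : Nat) → λ (ε : Type₀) → ε) (succ (succ (succ zero)))) → r) zero)))
  ~> λ (z : Type₁) → succ (succ (succ zero))
the term's type:
  (z : Type₁) → Nat


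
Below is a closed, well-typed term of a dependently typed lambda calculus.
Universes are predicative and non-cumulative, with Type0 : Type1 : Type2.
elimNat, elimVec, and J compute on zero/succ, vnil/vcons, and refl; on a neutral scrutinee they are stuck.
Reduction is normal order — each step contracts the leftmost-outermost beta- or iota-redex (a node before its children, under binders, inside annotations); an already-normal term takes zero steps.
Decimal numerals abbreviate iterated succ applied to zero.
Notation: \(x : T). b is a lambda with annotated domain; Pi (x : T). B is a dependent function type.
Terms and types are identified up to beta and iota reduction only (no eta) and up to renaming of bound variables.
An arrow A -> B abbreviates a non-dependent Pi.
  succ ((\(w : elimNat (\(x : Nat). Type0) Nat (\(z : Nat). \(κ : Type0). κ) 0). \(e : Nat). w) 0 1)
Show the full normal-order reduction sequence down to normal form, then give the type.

normal-order reduction sequence:
  succ ((\(w : elimNat (\(x : Nat). Type0) Nat (\(z : Nat). \(κ : Type0). κ) 0). \(e : Nat). w) 0 1)
  ~> succ ((\(w : Nat). 0) 1)
  ~> 1
inferred type:
  Nat
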